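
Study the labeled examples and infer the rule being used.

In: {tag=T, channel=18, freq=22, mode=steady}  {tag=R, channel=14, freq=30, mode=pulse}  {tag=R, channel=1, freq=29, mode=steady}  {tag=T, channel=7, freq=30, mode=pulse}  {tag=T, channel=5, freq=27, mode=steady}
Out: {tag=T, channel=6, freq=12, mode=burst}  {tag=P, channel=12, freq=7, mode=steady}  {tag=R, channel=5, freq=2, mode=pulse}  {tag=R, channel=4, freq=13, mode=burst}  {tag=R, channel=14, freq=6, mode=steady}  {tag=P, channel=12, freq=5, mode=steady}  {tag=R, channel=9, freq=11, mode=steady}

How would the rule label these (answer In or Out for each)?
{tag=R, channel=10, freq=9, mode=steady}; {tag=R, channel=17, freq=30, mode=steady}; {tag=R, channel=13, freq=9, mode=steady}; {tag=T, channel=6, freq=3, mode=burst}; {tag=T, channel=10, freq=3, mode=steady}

Every 'In' example satisfies: freq ≥ 22. None of the 'Out' examples do.
{tag=R, channel=10, freq=9, mode=steady} — freq = 9, hence Out. {tag=R, channel=17, freq=30, mode=steady} — freq = 30, hence In. {tag=R, channel=13, freq=9, mode=steady} — freq = 9, hence Out. {tag=T, channel=6, freq=3, mode=burst} — freq = 3, hence Out. {tag=T, channel=10, freq=3, mode=steady} — freq = 3, hence Out.

Out, In, Out, Out, Out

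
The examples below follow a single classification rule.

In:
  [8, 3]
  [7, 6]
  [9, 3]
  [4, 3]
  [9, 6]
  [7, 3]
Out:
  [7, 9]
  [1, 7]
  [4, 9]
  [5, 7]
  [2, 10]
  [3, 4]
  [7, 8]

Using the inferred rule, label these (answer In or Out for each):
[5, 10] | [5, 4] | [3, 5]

A rule that fits every label: first > second — true of each 'In' example, false of each 'Out' one.
[5, 10]: Out (5 < 10). [5, 4]: In (5 > 4). [3, 5]: Out (3 < 5).

Out, In, Out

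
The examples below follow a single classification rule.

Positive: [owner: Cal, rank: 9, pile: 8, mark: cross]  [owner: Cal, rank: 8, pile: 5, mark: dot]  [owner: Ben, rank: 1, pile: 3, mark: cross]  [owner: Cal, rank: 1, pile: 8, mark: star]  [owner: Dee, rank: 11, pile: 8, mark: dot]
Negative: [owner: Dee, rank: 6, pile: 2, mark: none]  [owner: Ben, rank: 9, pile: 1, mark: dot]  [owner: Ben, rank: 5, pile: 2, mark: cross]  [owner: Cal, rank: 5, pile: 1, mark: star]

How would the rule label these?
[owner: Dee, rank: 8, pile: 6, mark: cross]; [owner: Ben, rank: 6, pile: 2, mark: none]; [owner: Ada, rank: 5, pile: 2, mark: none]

One predicate separates the groups cleanly: pile ≥ 3.
[owner: Dee, rank: 8, pile: 6, mark: cross]: pile = 6 — checks out, so Positive. [owner: Ben, rank: 6, pile: 2, mark: none]: pile = 2 — does not fit, so Negative. [owner: Ada, rank: 5, pile: 2, mark: none]: pile = 2 — does not fit, so Negative.

Positive, Negative, Negative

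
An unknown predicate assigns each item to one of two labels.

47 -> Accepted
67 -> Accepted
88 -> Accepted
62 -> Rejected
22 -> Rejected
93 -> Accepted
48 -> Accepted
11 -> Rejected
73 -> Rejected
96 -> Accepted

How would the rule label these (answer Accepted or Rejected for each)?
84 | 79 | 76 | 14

Accepted, Accepted, Accepted, Rejected

The simplest hypothesis consistent with all the labels is: digit sum ≥ 11.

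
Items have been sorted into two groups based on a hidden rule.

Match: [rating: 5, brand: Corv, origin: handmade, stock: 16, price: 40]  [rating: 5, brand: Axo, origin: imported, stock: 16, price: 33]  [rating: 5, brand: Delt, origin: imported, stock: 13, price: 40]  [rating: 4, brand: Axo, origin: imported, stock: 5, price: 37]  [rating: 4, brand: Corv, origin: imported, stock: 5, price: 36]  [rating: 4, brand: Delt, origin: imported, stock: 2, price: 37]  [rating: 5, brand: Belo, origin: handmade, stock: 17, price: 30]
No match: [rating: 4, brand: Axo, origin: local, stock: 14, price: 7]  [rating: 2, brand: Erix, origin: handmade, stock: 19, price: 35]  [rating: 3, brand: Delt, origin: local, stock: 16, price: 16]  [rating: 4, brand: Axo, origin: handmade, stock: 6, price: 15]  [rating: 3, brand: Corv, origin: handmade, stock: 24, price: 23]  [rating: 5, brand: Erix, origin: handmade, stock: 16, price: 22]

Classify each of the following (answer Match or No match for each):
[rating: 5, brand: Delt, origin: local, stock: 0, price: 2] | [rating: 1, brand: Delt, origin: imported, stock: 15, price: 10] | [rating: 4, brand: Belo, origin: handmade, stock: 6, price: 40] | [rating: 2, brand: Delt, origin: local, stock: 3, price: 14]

No match, No match, Match, No match

The common property of the 'Match' items is: price ≥ 23 AND stock ≤ 17. No 'No match' item has it.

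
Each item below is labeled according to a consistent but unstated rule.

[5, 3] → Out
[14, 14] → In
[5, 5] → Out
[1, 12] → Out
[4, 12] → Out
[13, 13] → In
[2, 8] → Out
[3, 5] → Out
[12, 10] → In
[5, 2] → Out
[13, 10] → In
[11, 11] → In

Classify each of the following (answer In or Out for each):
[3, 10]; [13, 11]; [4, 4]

The pattern is that an item is 'In' exactly when: sum ≥ 22.
[3, 10] — 3+10 = 13, hence Out.
[13, 11] — 13+11 = 24, hence In.
[4, 4] — 4+4 = 8, hence Out.

Out, In, Out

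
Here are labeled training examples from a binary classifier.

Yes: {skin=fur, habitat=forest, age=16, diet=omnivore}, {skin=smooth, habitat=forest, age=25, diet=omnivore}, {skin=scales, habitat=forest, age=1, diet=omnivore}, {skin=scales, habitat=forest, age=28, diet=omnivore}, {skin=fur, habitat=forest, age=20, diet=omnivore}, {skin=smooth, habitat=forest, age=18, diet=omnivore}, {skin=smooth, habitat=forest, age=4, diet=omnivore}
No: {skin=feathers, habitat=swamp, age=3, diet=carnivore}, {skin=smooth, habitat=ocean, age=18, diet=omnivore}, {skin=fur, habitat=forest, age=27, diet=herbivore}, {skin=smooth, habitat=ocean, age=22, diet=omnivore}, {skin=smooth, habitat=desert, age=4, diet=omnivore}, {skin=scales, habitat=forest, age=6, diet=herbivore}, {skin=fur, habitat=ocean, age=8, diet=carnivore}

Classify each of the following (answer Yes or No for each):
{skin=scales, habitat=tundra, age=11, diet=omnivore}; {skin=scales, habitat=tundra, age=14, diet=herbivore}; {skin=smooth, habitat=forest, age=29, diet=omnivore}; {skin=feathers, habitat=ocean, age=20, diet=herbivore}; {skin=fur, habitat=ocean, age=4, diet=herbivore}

All 'Yes' examples share one property — diet is omnivore AND habitat is forest — and every 'No' example lacks it.
No: {skin=scales, habitat=tundra, age=11, diet=omnivore}, since diet is omnivore, habitat is tundra. No: {skin=scales, habitat=tundra, age=14, diet=herbivore}, since diet is herbivore, habitat is tundra. Yes: {skin=smooth, habitat=forest, age=29, diet=omnivore}, since diet is omnivore, habitat is forest. No: {skin=feathers, habitat=ocean, age=20, diet=herbivore}, since diet is herbivore, habitat is ocean. No: {skin=fur, habitat=ocean, age=4, diet=herbivore}, since diet is herbivore, habitat is ocean.

No, No, Yes, No, No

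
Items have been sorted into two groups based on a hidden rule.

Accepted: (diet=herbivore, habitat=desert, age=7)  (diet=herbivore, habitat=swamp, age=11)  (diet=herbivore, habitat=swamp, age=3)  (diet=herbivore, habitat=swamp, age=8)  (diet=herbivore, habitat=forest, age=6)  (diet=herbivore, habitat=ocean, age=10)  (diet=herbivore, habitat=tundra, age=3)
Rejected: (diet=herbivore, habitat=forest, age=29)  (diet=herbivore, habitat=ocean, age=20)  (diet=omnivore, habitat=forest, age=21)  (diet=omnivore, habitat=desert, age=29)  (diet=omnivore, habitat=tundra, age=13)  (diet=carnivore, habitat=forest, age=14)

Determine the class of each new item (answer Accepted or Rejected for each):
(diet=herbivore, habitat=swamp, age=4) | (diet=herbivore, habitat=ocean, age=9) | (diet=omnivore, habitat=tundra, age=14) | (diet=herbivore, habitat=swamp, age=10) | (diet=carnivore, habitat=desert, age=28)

Accepted, Accepted, Rejected, Accepted, Rejected

A rule that fits every label: age ≤ 11 — true of each 'Accepted' example, false of each 'Rejected' one.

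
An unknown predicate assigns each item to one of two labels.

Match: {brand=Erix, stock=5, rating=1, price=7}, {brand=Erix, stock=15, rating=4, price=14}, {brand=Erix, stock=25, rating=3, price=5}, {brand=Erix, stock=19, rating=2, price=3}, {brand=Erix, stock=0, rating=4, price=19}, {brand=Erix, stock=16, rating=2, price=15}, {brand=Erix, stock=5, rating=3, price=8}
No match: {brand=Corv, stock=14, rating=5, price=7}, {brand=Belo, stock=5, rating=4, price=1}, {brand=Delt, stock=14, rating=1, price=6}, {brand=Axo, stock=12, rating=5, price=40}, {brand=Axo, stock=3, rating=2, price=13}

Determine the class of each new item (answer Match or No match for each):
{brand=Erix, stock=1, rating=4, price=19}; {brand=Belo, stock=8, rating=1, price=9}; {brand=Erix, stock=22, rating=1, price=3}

'Match' ⟺ brand is Erix.
{brand=Erix, stock=1, rating=4, price=19}: Match (brand is Erix).
{brand=Belo, stock=8, rating=1, price=9}: No match (brand is Belo).
{brand=Erix, stock=22, rating=1, price=3}: Match (brand is Erix).

Match, No match, Match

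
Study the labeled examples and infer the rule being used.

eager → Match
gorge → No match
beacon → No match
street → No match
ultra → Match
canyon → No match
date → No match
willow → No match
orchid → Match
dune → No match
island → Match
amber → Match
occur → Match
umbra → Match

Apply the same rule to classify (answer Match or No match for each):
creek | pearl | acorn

No match, No match, Match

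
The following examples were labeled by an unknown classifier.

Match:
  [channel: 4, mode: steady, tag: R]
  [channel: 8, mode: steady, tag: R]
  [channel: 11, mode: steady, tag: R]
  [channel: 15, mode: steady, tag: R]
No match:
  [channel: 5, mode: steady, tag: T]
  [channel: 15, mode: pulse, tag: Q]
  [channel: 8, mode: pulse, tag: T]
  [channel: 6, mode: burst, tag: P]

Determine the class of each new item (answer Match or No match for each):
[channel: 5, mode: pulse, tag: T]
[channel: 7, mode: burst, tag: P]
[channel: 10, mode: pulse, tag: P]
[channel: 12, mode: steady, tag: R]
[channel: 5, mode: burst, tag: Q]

No match, No match, No match, Match, No match

Checking candidate rules against both groups, what survives is: tag is R.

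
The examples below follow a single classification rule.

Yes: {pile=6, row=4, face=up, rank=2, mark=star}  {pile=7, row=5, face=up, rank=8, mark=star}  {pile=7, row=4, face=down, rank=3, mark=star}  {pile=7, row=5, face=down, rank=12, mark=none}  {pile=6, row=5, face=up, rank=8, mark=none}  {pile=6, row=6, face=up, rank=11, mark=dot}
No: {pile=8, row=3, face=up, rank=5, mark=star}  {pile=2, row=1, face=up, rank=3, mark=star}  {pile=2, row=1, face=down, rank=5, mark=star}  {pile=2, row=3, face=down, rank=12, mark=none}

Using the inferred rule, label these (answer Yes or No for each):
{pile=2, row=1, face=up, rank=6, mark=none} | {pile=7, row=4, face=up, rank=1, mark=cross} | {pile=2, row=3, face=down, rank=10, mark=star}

No, Yes, No

All 'Yes' examples share one property — row ≥ 4 — and every 'No' example lacks it.
{pile=2, row=1, face=up, rank=6, mark=none} → row = 1 → No.
{pile=7, row=4, face=up, rank=1, mark=cross} → row = 4 → Yes.
{pile=2, row=3, face=down, rank=10, mark=star} → row = 3 → No.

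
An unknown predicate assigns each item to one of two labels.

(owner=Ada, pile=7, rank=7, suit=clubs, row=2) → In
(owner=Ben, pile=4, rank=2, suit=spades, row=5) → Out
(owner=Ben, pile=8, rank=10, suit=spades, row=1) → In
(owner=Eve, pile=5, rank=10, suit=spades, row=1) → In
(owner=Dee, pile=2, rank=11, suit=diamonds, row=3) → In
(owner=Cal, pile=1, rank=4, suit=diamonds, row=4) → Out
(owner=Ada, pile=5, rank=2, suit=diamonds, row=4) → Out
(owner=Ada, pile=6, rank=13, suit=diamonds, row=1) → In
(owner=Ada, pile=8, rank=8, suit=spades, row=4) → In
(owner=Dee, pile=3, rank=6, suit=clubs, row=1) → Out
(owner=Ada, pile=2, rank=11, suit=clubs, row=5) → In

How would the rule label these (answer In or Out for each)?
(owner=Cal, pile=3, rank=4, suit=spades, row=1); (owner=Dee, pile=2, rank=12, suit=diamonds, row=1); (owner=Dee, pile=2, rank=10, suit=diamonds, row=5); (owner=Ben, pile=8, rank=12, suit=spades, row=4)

Out, In, In, In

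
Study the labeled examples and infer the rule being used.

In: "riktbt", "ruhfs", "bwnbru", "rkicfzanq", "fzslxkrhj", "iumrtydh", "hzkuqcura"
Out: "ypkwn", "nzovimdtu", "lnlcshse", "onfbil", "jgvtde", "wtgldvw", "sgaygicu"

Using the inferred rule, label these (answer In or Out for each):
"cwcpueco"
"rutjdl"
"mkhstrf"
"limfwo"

Out, In, In, Out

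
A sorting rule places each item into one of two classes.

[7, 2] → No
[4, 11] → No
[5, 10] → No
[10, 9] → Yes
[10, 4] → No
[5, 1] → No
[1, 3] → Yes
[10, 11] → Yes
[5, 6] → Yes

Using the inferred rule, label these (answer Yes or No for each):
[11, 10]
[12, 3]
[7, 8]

The distinguishing property — |first − second| ≤ 2 — holds for all the 'Yes' cases and none of the 'No' cases.
[11, 10] — |11−10| = 1, hence Yes.
[12, 3] — |12−3| = 9, hence No.
[7, 8] — |7−8| = 1, hence Yes.

Yes, No, Yes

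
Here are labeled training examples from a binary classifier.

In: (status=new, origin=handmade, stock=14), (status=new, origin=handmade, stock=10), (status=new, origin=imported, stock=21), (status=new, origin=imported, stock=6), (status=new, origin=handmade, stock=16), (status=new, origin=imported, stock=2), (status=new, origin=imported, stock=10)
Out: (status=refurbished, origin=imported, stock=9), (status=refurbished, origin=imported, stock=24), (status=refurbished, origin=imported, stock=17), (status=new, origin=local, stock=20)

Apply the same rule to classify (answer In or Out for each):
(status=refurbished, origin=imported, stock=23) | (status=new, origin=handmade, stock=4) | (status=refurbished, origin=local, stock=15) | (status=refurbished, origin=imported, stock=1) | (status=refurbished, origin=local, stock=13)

Out, In, Out, Out, Out

The pattern is that an item is 'In' exactly when: status is new AND stock ≠ 20.
(status=refurbished, origin=imported, stock=23): Out (status is refurbished, stock = 23). (status=new, origin=handmade, stock=4): In (status is new, stock = 4). (status=refurbished, origin=local, stock=15): Out (status is refurbished, stock = 15). (status=refurbished, origin=imported, stock=1): Out (status is refurbished, stock = 1). (status=refurbished, origin=local, stock=13): Out (status is refurbished, stock = 13).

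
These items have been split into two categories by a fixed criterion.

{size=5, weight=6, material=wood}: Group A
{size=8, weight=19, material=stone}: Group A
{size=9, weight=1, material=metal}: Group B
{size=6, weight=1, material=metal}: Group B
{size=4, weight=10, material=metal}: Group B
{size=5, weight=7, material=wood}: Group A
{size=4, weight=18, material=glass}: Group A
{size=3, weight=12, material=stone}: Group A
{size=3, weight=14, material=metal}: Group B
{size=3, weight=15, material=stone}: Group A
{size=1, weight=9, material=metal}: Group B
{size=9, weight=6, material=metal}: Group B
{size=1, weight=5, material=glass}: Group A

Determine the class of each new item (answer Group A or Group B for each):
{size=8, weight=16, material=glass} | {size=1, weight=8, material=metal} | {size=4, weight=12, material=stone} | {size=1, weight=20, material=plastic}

Group A, Group B, Group A, Group A

'Group A' ⟺ material is not metal.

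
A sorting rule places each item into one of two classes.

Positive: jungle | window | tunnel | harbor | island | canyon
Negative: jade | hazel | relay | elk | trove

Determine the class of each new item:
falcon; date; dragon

One predicate separates the groups cleanly: length 6.
Positive: falcon, since length 6.
Negative: date, since length 4.
Positive: dragon, since length 6.

Positive, Negative, Positive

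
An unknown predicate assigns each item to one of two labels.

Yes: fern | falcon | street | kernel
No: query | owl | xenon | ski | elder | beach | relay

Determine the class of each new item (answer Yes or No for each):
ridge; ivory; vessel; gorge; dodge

No, No, Yes, No, No

Comparing the two groups points to one rule — even length.
ridge: length 5 — does not pass, so No.
ivory: length 5 — does not pass, so No.
vessel: length 6 — passes, so Yes.
gorge: length 5 — does not pass, so No.
dodge: length 5 — does not pass, so No.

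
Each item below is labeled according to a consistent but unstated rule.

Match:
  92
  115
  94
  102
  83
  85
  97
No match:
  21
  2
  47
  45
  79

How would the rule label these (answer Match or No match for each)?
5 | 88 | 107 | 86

Rule: at least 83. This holds for each 'Match' example and fails for each 'No match' one.

No match, Match, Match, Match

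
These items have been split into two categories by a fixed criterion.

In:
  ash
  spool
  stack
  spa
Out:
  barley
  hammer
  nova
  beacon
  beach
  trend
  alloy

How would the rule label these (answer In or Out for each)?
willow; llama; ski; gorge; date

Out, Out, In, Out, Out

Every 'In' example satisfies: contains 's'. None of the 'Out' examples do.
willow → no 's' → Out.
llama → no 's' → Out.
ski → has 's' → In.
gorge → no 's' → Out.
date → no 's' → Out.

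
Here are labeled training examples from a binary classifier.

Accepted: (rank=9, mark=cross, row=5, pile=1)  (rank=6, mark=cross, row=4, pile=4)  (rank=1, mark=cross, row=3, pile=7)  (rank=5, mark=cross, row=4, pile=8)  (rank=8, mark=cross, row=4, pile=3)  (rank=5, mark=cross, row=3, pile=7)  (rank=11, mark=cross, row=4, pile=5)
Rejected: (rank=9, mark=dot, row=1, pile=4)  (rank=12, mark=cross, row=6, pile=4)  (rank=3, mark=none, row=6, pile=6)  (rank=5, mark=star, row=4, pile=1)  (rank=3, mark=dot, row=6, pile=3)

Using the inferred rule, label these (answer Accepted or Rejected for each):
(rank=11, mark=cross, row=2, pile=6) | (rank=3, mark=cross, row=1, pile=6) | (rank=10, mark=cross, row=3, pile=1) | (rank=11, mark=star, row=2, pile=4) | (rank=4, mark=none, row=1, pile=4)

The rule appears to be: mark is cross AND row ≤ 5.

Accepted, Accepted, Accepted, Rejected, Rejected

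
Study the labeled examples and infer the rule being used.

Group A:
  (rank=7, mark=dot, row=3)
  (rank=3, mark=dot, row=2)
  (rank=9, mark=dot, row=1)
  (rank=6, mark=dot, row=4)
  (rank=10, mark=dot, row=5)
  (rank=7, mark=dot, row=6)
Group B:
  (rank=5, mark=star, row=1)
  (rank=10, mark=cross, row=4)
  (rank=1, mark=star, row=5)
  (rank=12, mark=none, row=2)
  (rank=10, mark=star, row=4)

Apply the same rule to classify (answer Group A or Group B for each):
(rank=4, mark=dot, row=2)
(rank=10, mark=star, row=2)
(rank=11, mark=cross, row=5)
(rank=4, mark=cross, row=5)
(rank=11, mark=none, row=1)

Group A, Group B, Group B, Group B, Group B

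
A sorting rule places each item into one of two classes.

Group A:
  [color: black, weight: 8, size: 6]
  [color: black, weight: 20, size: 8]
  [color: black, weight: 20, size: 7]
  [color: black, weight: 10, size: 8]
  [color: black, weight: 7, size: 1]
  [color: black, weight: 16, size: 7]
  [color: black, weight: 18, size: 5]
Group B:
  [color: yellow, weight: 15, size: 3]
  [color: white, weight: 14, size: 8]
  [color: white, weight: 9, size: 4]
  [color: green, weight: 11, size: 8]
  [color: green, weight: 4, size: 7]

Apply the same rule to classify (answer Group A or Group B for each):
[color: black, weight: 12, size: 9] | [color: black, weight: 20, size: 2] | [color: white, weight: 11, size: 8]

Group A, Group A, Group B

The simplest hypothesis consistent with all the labels is: color is black.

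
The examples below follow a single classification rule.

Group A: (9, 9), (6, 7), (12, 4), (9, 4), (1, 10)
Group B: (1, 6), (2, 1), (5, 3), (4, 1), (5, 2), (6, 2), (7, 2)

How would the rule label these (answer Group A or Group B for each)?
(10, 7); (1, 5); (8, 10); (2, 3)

The common property of the 'Group A' items is: sum ≥ 11. No 'Group B' item has it.
(10, 7) → 10+7 = 17 → Group A.
(1, 5) → 1+5 = 6 → Group B.
(8, 10) → 8+10 = 18 → Group A.
(2, 3) → 2+3 = 5 → Group B.

Group A, Group B, Group A, Group B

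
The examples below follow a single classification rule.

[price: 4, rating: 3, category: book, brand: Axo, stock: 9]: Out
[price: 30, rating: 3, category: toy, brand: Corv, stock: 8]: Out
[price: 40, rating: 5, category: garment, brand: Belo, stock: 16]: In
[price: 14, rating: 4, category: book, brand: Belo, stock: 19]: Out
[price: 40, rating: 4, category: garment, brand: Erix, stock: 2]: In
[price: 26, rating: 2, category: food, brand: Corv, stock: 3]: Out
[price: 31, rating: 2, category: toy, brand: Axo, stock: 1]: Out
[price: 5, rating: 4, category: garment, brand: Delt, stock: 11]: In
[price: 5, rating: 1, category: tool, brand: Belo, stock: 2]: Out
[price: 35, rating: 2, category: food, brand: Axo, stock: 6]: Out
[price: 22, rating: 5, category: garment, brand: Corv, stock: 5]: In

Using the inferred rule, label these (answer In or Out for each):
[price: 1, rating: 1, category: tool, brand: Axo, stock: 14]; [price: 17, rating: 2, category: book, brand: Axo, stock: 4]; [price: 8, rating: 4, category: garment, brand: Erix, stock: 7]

'In' ⟺ category is garment.
[price: 1, rating: 1, category: tool, brand: Axo, stock: 14]: Out (category is tool).
[price: 17, rating: 2, category: book, brand: Axo, stock: 4]: Out (category is book).
[price: 8, rating: 4, category: garment, brand: Erix, stock: 7]: In (category is garment).

Out, Out, In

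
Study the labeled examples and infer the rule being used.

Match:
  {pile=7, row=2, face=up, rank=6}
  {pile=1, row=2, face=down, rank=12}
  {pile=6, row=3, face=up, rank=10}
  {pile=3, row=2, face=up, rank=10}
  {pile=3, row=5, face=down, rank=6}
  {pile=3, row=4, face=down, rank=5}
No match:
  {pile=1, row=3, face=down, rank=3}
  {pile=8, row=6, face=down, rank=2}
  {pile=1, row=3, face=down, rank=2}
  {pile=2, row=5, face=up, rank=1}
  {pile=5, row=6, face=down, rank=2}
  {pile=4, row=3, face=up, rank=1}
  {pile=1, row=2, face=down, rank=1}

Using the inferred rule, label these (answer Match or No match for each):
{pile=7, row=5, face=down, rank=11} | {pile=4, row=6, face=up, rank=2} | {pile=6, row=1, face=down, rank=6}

The rule appears to be: rank ≥ 5.

Match, No match, Match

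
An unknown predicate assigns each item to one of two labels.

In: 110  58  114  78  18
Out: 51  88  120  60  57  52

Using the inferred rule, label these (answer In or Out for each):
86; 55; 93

'In' ⟺ ≡ 2 (mod 4).
86: 86 mod 4 = 2 — fits, so In. 55: 55 mod 4 = 3 — lacks this property, so Out. 93: 93 mod 4 = 1 — lacks this property, so Out.

In, Out, Out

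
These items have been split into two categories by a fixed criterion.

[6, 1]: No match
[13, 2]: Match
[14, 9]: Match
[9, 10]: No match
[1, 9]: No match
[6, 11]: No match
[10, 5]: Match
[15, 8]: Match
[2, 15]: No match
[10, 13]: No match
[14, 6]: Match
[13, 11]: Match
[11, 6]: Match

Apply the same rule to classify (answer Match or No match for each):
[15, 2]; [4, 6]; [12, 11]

Match, No match, Match

The pattern is that an item is 'Match' exactly when: first > second AND sum ≥ 10.
[15, 2] → 15 > 2, 15+2 = 17 → Match. [4, 6] → 4 < 6, 4+6 = 10 → No match. [12, 11] → 12 > 11, 12+11 = 23 → Match.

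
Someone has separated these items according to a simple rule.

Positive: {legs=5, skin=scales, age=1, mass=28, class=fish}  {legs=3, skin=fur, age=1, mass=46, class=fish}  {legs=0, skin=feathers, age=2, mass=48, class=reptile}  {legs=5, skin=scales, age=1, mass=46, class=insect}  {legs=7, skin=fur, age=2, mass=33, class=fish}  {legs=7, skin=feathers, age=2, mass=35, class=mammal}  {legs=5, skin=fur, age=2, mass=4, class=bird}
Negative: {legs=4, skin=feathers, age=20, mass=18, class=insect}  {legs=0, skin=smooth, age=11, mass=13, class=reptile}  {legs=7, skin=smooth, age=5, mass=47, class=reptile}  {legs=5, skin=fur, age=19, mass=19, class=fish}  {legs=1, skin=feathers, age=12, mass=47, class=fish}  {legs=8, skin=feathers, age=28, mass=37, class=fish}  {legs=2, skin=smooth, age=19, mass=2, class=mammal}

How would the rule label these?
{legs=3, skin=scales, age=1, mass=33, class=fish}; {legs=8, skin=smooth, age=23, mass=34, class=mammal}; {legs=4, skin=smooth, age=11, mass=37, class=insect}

Positive, Negative, Negative

The common property of the 'Positive' items is: age ≤ 2. No 'Negative' item has it.
{legs=3, skin=scales, age=1, mass=33, class=fish} → age = 1 → Positive. {legs=8, skin=smooth, age=23, mass=34, class=mammal} → age = 23 → Negative. {legs=4, skin=smooth, age=11, mass=37, class=insect} → age = 11 → Negative.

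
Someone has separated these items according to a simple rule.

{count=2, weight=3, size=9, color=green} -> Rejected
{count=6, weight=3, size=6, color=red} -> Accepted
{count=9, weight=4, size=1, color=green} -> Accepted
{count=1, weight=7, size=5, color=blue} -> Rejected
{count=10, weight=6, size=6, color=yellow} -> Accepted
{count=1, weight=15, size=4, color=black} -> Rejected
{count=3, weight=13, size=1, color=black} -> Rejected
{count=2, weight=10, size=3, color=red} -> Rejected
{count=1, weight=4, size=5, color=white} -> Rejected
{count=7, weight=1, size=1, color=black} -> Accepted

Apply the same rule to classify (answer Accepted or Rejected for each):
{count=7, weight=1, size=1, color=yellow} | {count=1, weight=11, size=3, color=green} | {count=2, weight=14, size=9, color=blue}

A rule that fits every label: count ≥ 6 — true of each 'Accepted' example, false of each 'Rejected' one.
{count=7, weight=1, size=1, color=yellow} — count = 7, hence Accepted. {count=1, weight=11, size=3, color=green} — count = 1, hence Rejected. {count=2, weight=14, size=9, color=blue} — count = 2, hence Rejected.

Accepted, Rejected, Rejected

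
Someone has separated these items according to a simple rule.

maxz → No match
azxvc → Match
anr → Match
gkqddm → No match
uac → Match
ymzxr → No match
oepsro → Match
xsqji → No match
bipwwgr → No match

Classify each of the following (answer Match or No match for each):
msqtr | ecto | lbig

'Match' ⟺ starts with a vowel.
No match: msqtr, since starts with 'm'.
Match: ecto, since starts with 'e'.
No match: lbig, since starts with 'l'.

No match, Match, No match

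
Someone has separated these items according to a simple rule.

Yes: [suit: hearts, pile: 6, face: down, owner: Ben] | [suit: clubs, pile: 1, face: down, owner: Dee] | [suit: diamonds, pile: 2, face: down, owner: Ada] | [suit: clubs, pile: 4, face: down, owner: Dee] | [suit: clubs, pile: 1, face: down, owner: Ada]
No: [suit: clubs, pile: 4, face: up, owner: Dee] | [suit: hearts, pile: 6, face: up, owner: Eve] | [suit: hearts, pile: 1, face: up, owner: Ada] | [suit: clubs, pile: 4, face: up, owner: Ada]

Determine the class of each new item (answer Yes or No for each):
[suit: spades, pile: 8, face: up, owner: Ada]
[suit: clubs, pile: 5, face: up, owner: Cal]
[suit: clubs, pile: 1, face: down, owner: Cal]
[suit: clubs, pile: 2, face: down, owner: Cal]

No, No, Yes, Yes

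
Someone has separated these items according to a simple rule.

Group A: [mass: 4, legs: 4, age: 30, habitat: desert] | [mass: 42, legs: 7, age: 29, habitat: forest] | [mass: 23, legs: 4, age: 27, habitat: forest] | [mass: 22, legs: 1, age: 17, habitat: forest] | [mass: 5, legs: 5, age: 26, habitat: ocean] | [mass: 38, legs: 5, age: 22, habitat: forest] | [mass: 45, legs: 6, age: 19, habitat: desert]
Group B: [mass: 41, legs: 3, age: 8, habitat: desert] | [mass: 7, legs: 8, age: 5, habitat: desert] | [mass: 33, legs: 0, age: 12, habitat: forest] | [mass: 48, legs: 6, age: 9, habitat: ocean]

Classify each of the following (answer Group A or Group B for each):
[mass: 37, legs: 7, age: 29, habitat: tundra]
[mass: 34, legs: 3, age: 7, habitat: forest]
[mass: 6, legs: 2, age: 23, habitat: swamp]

Group A, Group B, Group A

The rule appears to be: age ≥ 17.
[mass: 37, legs: 7, age: 29, habitat: tundra]: age = 29 — matches, so Group A.
[mass: 34, legs: 3, age: 7, habitat: forest]: age = 7 — does not fit, so Group B.
[mass: 6, legs: 2, age: 23, habitat: swamp]: age = 23 — matches, so Group A.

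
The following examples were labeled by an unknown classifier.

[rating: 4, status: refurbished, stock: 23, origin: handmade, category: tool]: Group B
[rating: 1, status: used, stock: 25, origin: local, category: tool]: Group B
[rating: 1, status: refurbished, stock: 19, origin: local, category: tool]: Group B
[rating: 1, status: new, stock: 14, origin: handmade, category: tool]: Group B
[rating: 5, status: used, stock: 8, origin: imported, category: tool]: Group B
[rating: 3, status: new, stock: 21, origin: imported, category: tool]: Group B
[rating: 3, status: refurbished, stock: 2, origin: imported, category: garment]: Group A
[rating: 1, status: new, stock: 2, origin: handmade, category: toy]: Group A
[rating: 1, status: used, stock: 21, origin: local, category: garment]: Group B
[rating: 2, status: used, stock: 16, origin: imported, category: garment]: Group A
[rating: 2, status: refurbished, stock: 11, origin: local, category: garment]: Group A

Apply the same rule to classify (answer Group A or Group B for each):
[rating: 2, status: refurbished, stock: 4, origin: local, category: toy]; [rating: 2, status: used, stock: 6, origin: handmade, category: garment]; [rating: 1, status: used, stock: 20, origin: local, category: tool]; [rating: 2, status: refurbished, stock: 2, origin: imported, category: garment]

The pattern is that an item is 'Group A' exactly when: rating = 2 OR stock = 2.
[rating: 2, status: refurbished, stock: 4, origin: local, category: toy]: rating = 2, stock = 4, checks out → Group A.
[rating: 2, status: used, stock: 6, origin: handmade, category: garment]: rating = 2, stock = 6, checks out → Group A.
[rating: 1, status: used, stock: 20, origin: local, category: tool]: rating = 1, stock = 20, doesn't match → Group B.
[rating: 2, status: refurbished, stock: 2, origin: imported, category: garment]: rating = 2, stock = 2, checks out → Group A.

Group A, Group A, Group B, Group A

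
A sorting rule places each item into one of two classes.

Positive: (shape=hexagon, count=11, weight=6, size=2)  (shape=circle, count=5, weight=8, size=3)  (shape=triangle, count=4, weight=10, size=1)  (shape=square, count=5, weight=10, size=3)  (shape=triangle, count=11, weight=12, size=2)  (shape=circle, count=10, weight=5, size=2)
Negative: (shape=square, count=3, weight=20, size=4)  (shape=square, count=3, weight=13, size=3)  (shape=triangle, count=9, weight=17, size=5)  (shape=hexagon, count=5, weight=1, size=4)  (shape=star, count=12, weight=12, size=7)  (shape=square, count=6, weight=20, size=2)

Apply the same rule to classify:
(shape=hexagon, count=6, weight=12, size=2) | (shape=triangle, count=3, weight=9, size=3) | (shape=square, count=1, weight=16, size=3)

Positive, Positive, Negative

Every 'Positive' example satisfies: size ≤ 3 AND weight ≤ 12. None of the 'Negative' examples do.
(shape=hexagon, count=6, weight=12, size=2) — size = 2, weight = 12, hence Positive. (shape=triangle, count=3, weight=9, size=3) — size = 3, weight = 9, hence Positive. (shape=square, count=1, weight=16, size=3) — size = 3, weight = 16, hence Negative.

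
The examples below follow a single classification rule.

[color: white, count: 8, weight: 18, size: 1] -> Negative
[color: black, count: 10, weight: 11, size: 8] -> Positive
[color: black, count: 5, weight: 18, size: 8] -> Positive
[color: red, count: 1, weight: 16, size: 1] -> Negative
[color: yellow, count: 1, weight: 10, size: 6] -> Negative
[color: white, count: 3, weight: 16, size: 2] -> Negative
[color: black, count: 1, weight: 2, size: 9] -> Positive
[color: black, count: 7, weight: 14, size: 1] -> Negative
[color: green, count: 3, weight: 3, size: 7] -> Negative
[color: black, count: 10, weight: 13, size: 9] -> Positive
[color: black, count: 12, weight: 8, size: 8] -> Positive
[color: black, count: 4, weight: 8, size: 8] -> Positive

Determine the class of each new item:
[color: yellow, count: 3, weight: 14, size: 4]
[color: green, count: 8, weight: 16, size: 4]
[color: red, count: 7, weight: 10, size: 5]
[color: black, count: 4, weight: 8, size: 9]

Negative, Negative, Negative, Positive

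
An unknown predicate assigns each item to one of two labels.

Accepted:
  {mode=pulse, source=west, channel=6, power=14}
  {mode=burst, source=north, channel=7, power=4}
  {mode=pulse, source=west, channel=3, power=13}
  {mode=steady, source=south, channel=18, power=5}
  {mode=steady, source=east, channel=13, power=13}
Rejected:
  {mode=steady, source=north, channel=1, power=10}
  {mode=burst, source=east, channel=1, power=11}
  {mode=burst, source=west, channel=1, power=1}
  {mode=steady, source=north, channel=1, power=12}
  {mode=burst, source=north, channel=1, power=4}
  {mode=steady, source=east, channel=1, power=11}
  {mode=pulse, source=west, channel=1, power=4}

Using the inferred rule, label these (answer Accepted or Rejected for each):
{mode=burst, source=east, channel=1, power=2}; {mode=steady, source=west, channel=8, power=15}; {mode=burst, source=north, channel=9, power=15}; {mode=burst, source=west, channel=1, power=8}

Rejected, Accepted, Accepted, Rejected

One predicate separates the groups cleanly: channel ≥ 3.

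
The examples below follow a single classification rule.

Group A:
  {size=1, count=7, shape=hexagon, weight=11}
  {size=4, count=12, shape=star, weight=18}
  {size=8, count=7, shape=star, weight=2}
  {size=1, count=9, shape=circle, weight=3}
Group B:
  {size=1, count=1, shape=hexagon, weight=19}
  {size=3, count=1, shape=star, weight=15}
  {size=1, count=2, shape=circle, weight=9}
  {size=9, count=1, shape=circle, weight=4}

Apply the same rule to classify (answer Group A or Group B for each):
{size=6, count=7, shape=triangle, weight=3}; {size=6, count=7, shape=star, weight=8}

Rule: count ≥ 7. This holds for each 'Group A' example and fails for each 'Group B' one.

Group A, Group A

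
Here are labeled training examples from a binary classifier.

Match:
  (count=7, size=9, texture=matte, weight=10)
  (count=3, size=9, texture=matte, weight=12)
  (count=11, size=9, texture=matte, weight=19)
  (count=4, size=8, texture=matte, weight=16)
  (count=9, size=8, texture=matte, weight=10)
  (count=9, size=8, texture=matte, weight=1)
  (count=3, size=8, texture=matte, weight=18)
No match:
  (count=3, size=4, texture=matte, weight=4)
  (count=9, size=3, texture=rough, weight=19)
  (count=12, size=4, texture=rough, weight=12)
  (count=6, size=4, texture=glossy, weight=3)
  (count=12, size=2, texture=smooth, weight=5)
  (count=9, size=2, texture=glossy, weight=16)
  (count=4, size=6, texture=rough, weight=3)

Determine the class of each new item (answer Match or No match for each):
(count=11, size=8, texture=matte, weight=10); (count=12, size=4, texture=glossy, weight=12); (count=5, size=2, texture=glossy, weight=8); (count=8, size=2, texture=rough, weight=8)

Match, No match, No match, No match

One predicate separates the groups cleanly: size ≥ 8.
(count=11, size=8, texture=matte, weight=10): Match (size = 8). (count=12, size=4, texture=glossy, weight=12): No match (size = 4). (count=5, size=2, texture=glossy, weight=8): No match (size = 2). (count=8, size=2, texture=rough, weight=8): No match (size = 2).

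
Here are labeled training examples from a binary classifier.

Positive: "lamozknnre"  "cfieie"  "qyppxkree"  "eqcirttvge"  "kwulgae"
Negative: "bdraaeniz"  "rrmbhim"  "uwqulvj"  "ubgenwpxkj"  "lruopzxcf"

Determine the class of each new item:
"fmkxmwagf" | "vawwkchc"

The common property of the 'Positive' items is: ends with 'e'. No 'Negative' item has it.
"fmkxmwagf" → ends with 'f' → Negative. "vawwkchc" → ends with 'c' → Negative.

Negative, Negative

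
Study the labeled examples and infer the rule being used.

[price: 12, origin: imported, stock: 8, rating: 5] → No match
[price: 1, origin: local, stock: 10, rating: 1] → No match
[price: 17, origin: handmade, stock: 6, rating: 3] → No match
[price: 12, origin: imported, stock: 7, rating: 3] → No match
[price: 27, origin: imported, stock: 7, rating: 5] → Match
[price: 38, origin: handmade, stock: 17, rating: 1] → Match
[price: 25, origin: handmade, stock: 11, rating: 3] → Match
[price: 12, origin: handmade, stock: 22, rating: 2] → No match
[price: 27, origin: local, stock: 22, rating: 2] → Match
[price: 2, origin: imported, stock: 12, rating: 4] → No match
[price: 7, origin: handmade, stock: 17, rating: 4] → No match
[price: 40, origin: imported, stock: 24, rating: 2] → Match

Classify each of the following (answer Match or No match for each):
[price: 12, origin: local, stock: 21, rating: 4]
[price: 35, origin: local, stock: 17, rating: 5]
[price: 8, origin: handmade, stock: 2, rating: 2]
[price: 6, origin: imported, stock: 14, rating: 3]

No match, Match, No match, No match

One predicate separates the groups cleanly: price ≥ 25.
No match: [price: 12, origin: local, stock: 21, rating: 4], since price = 12.
Match: [price: 35, origin: local, stock: 17, rating: 5], since price = 35.
No match: [price: 8, origin: handmade, stock: 2, rating: 2], since price = 8.
No match: [price: 6, origin: imported, stock: 14, rating: 3], since price = 6.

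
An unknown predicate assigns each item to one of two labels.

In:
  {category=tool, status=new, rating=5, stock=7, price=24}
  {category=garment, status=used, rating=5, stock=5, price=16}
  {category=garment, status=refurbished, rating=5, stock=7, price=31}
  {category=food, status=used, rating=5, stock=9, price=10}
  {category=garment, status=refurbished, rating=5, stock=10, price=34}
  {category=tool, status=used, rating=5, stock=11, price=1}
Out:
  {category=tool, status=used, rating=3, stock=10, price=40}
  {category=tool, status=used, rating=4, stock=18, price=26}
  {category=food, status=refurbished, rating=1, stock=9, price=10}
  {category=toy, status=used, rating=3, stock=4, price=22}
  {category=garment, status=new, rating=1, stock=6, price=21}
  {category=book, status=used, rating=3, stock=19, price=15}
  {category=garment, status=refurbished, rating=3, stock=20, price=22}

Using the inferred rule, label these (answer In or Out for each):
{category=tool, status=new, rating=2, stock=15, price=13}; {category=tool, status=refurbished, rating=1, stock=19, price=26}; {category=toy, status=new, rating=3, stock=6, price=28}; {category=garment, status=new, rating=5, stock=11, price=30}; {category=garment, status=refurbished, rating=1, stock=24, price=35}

Out, Out, Out, In, Out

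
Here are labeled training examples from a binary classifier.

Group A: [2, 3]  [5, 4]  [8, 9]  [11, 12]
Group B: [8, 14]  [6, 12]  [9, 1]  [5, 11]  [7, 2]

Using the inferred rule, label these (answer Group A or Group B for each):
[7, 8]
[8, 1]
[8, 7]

The rule appears to be: |first − second| ≤ 1.
[7, 8] — |7−8| = 1, hence Group A.
[8, 1] — |8−1| = 7, hence Group B.
[8, 7] — |8−7| = 1, hence Group A.

Group A, Group B, Group A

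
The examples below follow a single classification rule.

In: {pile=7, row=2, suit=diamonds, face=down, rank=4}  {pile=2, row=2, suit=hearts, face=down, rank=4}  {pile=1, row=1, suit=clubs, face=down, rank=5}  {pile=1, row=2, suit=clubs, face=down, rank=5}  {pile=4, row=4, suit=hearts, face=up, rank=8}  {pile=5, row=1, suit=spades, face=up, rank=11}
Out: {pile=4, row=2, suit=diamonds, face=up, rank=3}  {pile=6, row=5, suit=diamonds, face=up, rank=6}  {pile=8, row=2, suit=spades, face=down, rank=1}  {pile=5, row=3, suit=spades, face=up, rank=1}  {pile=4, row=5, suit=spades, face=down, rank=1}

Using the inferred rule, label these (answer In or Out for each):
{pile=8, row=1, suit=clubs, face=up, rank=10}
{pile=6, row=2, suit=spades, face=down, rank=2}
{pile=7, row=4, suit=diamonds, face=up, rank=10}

One predicate separates the groups cleanly: rank ≥ 4 AND row ≤ 4.
{pile=8, row=1, suit=clubs, face=up, rank=10} — rank = 10, row = 1, hence In. {pile=6, row=2, suit=spades, face=down, rank=2} — rank = 2, row = 2, hence Out. {pile=7, row=4, suit=diamonds, face=up, rank=10} — rank = 10, row = 4, hence In.

In, Out, In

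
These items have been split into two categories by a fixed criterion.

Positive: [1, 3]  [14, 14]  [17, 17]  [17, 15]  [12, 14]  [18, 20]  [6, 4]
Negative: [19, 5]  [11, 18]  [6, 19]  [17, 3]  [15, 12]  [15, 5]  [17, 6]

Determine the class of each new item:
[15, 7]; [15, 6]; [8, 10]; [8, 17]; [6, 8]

Negative, Negative, Positive, Negative, Positive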